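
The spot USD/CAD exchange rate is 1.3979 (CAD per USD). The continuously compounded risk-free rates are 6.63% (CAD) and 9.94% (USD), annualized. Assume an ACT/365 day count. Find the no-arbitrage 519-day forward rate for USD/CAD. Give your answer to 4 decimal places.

F = S·e^((r_CAD − r_USD)T) = 1.3979 · e^((0.0663 − 0.0994) × 519/365)
= 1.3979 · e^-0.047065 = 1.3979 × 0.954025
F = 1.3336 CAD per USD

1.3336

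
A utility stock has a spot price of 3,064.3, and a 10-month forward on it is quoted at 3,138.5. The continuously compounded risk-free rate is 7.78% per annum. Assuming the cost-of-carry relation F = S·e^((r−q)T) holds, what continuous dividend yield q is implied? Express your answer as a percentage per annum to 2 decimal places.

4.91%

From F = S·e^((r−q)T): (r − q) = ln(F/S)/T
ln(3138.5/3064.3) = ln(1.024214) = 0.023925
(r − q) = 0.023925 / (10/12) = 0.028710
q = r − ln(F/S)/T = 0.0778 − 0.028710 = 0.049090
q = 4.91%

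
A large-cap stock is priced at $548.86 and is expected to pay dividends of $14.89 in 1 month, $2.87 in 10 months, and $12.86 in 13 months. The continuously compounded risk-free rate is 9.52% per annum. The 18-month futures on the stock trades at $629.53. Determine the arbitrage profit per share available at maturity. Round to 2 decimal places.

$29.90 per share

PV(dividends) I = 14.89·e^(−0.0952·1/12) + 2.87·e^(−0.0952·10/12) + 12.86·e^(−0.0952·13/12) = 29.0233
Fair futures F* = (S − I)·e^(rT) = (548.86 − 29.0233)·e^0.142800 = 519.8367 × 1.153499 = 599.6311
Market $629.53 > fair 599.6311: forward overpriced → cash-and-carry (borrow at r, buy the stock and collect the dividends, short the forward).
Profit at T = |F_mkt − F*| = |629.53 − 599.6311| = $29.90 per share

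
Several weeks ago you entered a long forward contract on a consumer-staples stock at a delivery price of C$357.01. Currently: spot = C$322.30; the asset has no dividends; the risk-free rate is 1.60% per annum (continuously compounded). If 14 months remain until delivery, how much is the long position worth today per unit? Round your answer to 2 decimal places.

Current fair forward for the remaining 14 months: F = S·e^(r·T), r = 0.0160
F = 322.30 · e^(0.0160 × 14/12) = 322.30 × 1.018842 = 328.3728
Value of long forward = (F − K)·e^(−rT) = (328.3728 − 357.01) · e^(−0.0160·14/12)
= -28.6372 × 0.981506 = -28.11

-C$28.11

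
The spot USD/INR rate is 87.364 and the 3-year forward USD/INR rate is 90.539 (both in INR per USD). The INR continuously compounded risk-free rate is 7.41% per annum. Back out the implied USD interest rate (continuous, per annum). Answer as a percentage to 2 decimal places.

F = S·e^((r_INR − r_USD)T) ⇒ r_USD = r_INR − ln(F/S)/T
ln(90.539/87.364) = 0.035697; /(3) = 0.011899
r_USD = 0.0741 − 0.011899 = 0.062201
r_USD = 6.22%

6.22%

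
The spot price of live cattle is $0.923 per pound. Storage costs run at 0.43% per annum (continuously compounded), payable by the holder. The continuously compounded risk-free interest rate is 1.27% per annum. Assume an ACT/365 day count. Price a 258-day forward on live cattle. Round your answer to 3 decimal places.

$0.934 per pound

Net carry = r + u − y = 0.0127 + 0.0043 − 0.0000 = 0.0170
F = S·e^((r+u−y)T) = 0.923 · e^(0.0170 × 258/365) = 0.923 · e^0.012016
= 0.923 × 1.012088 = $0.934 per pound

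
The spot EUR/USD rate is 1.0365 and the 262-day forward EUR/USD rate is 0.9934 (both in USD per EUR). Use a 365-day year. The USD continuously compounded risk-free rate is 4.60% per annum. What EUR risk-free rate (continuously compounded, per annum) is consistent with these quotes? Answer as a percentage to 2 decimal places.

10.52%

F = S·e^((r_USD − r_EUR)T) ⇒ r_EUR = r_USD − ln(F/S)/T
ln(0.9934/1.0365) = -0.042472; /(262/365) = -0.059169
r_EUR = 0.0460 + 0.059169 = 0.105169
r_EUR = 10.52%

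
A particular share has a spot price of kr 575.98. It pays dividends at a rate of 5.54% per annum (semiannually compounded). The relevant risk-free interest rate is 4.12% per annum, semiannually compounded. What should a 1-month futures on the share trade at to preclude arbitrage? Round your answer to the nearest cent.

F = S · (1+r/2)^(2T) / (1+q/2)^(2T)
= 575.98 × 1.003404 / 1.004564 = 575.98 × 0.998845
F = kr 575.31

kr 575.31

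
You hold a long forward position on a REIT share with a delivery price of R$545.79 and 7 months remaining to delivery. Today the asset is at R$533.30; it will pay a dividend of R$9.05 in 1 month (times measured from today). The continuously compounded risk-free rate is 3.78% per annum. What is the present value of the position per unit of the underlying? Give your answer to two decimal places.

PV(remaining dividends) I = 9.05·e^(−0.0378·1/12) = 9.0215
Current forward F = (S − I)·e^(rT) = (533.30 − 9.0215)·e^(0.0378·7/12) = 524.2785 × 1.022295 = 535.9673
Value (long) = (F − K)·e^(−rT) = (535.9673 − 545.79) × 0.978191 = -9.6085
Value = -R$9.61

-R$9.61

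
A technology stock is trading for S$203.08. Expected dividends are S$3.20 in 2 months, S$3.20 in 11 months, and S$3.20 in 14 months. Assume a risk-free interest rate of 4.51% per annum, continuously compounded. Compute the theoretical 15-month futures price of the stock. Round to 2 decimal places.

PV(dividends) I = 3.20·e^(−0.0451·2/12) + 3.20·e^(−0.0451·11/12) + 3.20·e^(−0.0451·14/12)
I = 3.1760 + 3.0704 + 3.0360 = 9.2824
F = (S − I)·e^(rT) = (203.08 − 9.2824) · e^(0.0451·15/12)
= 193.7976 · e^0.056375 = 193.7976 × 1.057994 = S$205.04

S$205.04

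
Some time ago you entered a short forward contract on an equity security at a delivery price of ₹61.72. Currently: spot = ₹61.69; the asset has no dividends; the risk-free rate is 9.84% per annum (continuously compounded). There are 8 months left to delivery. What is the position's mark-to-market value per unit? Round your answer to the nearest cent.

-₹3.89

Current fair forward for the remaining 8 months: F = S·e^(r·T), r = 0.0984
F = 61.69 · e^(0.0984 × 8/12) = 61.69 × 1.067800 = 65.8726
Value of long forward = (F − K)·e^(−rT) = (65.8726 − 61.72) · e^(−0.0984·8/12)
= 4.1526 × 0.936505 = 3.89
Short position value = −(long value) = -₹3.89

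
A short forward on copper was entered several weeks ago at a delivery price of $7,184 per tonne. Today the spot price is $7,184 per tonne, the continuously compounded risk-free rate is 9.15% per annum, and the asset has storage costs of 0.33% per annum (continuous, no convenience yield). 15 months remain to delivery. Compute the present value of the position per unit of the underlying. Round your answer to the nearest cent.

-$806.12 per tonne

Current fair forward for the remaining 15 months: F = S·e^((r + u)·T), (r + u) = 0.0915 + 0.0033 = 0.0948
F = 7184 · e^(0.0948 × 15/12) = 7184 × 1.12580687 = 8087.7966
Value of long forward = (F − K)·e^(−rT) = (8087.7966 − 7184) · e^(−0.0915·15/12)
= 903.7966 × 0.89192342 = 806.12
Short position value = −(long value) = -$806.12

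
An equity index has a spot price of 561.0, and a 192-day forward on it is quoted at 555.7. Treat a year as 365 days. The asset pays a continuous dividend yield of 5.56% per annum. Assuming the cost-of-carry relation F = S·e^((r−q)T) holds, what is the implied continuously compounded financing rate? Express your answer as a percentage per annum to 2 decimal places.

From F = S·e^((r−q)T): (r − q) = ln(F/S)/T
ln(555.7/561.0) = ln(0.990553) = -0.009492
(r − q) = -0.009492 / (192/365) = -0.018045
r = ln(F/S)/T + q = -0.018045 + 0.0556 = 0.037555
r = 3.76%

3.76%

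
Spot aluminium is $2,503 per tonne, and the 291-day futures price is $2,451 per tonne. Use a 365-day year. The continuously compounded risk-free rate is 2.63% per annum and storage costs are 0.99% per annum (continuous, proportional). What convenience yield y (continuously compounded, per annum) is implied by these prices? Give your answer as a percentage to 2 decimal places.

F = S·e^((r+u−y)T) ⇒ (r+u−y) = ln(F/S)/T
ln(2451/2503) = -0.020994; /T ⇒ -0.026333
y = r + u − ln(F/S)/T = 0.0263 + 0.0099 + 0.026333 = 0.062533
y = 6.25%

6.25%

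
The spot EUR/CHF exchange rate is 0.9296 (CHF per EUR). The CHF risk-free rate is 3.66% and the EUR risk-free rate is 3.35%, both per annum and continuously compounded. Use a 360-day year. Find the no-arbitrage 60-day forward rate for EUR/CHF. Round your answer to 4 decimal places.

F = S·e^((r_CHF − r_EUR)T) = 0.9296 · e^((0.0366 − 0.0335) × 60/360)
= 0.9296 · e^0.000517 = 0.9296 × 1.000517
F = 0.9301 CHF per EUR

0.9301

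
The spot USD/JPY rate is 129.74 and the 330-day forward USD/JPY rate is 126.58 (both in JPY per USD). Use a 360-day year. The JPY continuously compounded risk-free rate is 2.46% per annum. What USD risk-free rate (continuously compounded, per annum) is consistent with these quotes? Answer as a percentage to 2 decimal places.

F = S·e^((r_JPY − r_USD)T) ⇒ r_USD = r_JPY − ln(F/S)/T
ln(126.58/129.74) = -0.024658; /(330/360) = -0.026900
r_USD = 0.0246 + 0.026900 = 0.051500
r_USD = 5.15%

5.15%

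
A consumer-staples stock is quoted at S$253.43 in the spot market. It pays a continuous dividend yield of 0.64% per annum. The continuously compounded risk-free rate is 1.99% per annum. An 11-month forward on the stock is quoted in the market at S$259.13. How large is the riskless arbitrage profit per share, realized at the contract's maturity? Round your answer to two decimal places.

Fair forward: F* = S·e^(carry·T), with carry = (r − q) = 0.0199 − 0.0064 = 0.0135
F* = 253.43 · e^(0.0135 × 11/12) = 253.43 · e^0.012375 = 253.43 × 1.012452 = S$256.5857
Market S$259.13 > fair S$256.5857: forward overpriced → cash-and-carry (buy spot, short the forward).
At maturity, profit = |F_mkt − F*| = |259.13 − 256.5857| = S$2.54 per share

S$2.54 per share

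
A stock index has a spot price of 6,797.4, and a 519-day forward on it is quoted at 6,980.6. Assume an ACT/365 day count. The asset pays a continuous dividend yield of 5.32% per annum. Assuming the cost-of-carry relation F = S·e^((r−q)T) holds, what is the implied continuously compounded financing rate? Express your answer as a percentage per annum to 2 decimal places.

7.19%

From F = S·e^((r−q)T): (r − q) = ln(F/S)/T
ln(6980.6/6797.4) = ln(1.026951) = 0.026594
(r − q) = 0.026594 / (519/365) = 0.018703
r = ln(F/S)/T + q = 0.018703 + 0.0532 = 0.071903
r = 7.19%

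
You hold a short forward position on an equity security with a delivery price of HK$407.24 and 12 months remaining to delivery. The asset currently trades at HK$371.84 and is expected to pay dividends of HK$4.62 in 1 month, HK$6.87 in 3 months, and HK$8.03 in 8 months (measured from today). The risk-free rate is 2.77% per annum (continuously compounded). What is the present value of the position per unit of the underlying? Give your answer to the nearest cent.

HK$43.59

PV(remaining dividends) I = 4.62·e^(−0.0277·1/12) + 6.87·e^(−0.0277·3/12) + 8.03·e^(−0.0277·8/12) = 19.3150
Current forward F = (S − I)·e^(rT) = (371.84 − 19.3150)·e^(0.0277·12/12) = 352.5250 × 1.028087 = 362.4264
Value (long) = (F − K)·e^(−rT) = (362.4264 − 407.24) × 0.972680 = -43.5893
Short position value = −(long value) = HK$43.59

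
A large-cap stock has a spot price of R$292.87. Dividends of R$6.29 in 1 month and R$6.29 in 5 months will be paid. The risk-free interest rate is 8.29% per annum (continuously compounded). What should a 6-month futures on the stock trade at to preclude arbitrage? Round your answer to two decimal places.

PV(dividends) I = 6.29·e^(−0.0829·1/12) + 6.29·e^(−0.0829·5/12)
I = 6.2467 + 6.0764 = 12.3231
F = (S − I)·e^(rT) = (292.87 − 12.3231) · e^(0.0829·6/12)
= 280.5469 · e^0.041450 = 280.5469 × 1.042321 = R$292.42

R$292.42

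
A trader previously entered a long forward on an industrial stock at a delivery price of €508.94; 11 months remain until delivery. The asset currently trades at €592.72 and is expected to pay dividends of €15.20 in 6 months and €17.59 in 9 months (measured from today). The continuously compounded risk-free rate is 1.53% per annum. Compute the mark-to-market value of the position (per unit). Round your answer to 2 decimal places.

€58.39

PV(remaining dividends) I = 15.20·e^(−0.0153·6/12) + 17.59·e^(−0.0153·9/12) = 32.4735
Current forward F = (S − I)·e^(rT) = (592.72 − 32.4735)·e^(0.0153·11/12) = 560.2465 × 1.014124 = 568.1594
Value (long) = (F − K)·e^(−rT) = (568.1594 − 508.94) × 0.986073 = 58.3947
Value = €58.39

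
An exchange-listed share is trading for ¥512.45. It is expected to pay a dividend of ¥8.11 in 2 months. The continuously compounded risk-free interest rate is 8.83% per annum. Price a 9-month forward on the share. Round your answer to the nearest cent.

¥539.00

PV(dividends) I = 8.11·e^(−0.0883·2/12)
I = 7.9915
F = (S − I)·e^(rT) = (512.45 − 7.9915) · e^(0.0883·9/12)
= 504.4585 · e^0.066225 = 504.4585 × 1.068467 = ¥539.00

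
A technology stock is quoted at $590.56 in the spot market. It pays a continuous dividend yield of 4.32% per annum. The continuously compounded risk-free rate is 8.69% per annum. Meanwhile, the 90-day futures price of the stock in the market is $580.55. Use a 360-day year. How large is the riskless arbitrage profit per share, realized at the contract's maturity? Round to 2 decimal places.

Fair futures: F* = S·e^(carry·T), with carry = (r − q) = 0.0869 − 0.0432 = 0.0437
F* = 590.56 · e^(0.0437 × 90/360) = 590.56 · e^0.010925 = 590.56 × 1.010985 = $597.0473
Market $580.55 < fair $597.0473: forward underpriced → reverse cash-and-carry (short spot, go long the forward).
At maturity, profit = |F_mkt − F*| = |580.55 − 597.0473| = $16.50 per share

$16.50 per share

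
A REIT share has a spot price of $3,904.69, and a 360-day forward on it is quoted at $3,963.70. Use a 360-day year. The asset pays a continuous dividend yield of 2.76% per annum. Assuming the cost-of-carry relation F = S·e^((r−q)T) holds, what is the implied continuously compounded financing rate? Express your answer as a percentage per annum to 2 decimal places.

From F = S·e^((r−q)T): (r − q) = ln(F/S)/T
ln(3963.70/3904.69) = ln(1.015113) = 0.015000
(r − q) = 0.015000 / (360/360) = 0.015000
r = ln(F/S)/T + q = 0.015000 + 0.0276 = 0.042600
r = 4.26%

4.26%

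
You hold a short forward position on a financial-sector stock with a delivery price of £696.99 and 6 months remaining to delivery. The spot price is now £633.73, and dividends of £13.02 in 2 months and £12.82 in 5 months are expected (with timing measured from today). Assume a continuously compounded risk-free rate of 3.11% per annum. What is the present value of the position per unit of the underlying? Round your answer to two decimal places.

£78.11

PV(remaining dividends) I = 13.02·e^(−0.0311·2/12) + 12.82·e^(−0.0311·5/12) = 25.6076
Current forward F = (S − I)·e^(rT) = (633.73 − 25.6076)·e^(0.0311·6/12) = 608.1224 × 1.015672 = 617.6529
Value (long) = (F − K)·e^(−rT) = (617.6529 − 696.99) × 0.984570 = -78.1129
Short position value = −(long value) = £78.11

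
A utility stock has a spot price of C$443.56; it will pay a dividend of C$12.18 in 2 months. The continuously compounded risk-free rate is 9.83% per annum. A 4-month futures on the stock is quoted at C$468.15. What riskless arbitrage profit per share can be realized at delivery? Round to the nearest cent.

PV(dividends) I = 12.18·e^(−0.0983·2/12) = 11.9821
Fair futures F* = (S − I)·e^(rT) = (443.56 − 11.9821)·e^0.032767 = 431.5779 × 1.033310 = 445.9538
Market C$468.15 > fair 445.9538: forward overpriced → cash-and-carry (borrow at r, buy the stock and collect the dividends, short the forward).
Profit at T = |F_mkt − F*| = |468.15 − 445.9538| = C$22.20 per share

C$22.20 per share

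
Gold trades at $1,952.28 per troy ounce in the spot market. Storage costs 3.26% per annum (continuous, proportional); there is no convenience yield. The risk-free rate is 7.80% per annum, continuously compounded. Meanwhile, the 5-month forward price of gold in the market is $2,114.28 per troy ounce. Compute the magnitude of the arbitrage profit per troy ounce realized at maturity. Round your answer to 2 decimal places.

$69.93 per troy ounce

Fair forward: F* = S·e^(carry·T), with carry = (r + u) = 0.0780 + 0.0326 = 0.1106
F* = 1952.28 · e^(0.1106 × 5/12) = 1952.28 · e^0.04608333 = 1952.28 × 1.04716167 = $2044.3528
Market $2114.28 > fair $2044.3528: forward overpriced → cash-and-carry (buy spot, short the forward).
At maturity, profit = |F_mkt − F*| = |2114.28 − 2044.3528| = $69.93 per troy ounce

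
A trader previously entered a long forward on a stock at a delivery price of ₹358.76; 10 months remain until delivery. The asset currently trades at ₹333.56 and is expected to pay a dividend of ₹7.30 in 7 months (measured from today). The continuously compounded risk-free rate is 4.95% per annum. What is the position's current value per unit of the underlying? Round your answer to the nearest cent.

-₹17.79

PV(remaining dividends) I = 7.30·e^(−0.0495·7/12) = 7.0922
Current forward F = (S − I)·e^(rT) = (333.56 − 7.0922)·e^(0.0495·10/12) = 326.4678 × 1.042113 = 340.2163
Value (long) = (F − K)·e^(−rT) = (340.2163 − 358.76) × 0.959589 = -17.7943
Value = -₹17.79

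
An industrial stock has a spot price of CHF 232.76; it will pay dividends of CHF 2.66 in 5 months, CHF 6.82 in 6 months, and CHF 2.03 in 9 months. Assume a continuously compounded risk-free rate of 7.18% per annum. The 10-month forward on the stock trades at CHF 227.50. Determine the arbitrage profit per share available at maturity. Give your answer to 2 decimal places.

CHF 7.84 per share

PV(dividends) I = 2.66·e^(−0.0718·5/12) + 6.82·e^(−0.0718·6/12) + 2.03·e^(−0.0718·9/12) = 11.0847
Fair forward F* = (S − I)·e^(rT) = (232.76 − 11.0847)·e^0.059833 = 221.6753 × 1.061659 = 235.3436
Market CHF 227.50 < fair 235.3436: forward underpriced → reverse cash-and-carry (short the stock, invest proceeds at r, pay the dividends, go long the forward).
Profit at T = |F_mkt − F*| = |227.50 − 235.3436| = CHF 7.84 per share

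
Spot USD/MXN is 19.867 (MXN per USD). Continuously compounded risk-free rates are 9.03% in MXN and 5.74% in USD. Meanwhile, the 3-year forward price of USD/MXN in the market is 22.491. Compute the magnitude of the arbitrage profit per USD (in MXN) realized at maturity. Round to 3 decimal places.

0.563 per USD (in MXN)

Fair forward: F* = S·e^(carry·T), with carry = (r_MXN − r_USD) = 0.0903 − 0.0574 = 0.0329
F* = 19.867 · e^(0.0329 × 3) = 19.867 · e^0.098700 = 19.867 × 1.103735 = 21.9279
Market 22.491 > fair 21.9279: forward overpriced → cash-and-carry (buy spot, short the forward).
At maturity, profit = |F_mkt − F*| = |22.491 − 21.9279| = 0.563 per USD (in MXN)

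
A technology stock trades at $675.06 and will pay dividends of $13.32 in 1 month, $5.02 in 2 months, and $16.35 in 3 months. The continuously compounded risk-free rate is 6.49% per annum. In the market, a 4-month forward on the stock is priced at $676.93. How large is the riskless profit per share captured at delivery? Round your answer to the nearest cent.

$22.16 per share

PV(dividends) I = 13.32·e^(−0.0649·1/12) + 5.02·e^(−0.0649·2/12) + 16.35·e^(−0.0649·3/12) = 34.3010
Fair forward F* = (S − I)·e^(rT) = (675.06 − 34.3010)·e^0.021633 = 640.7590 × 1.021869 = 654.7718
Market $676.93 > fair 654.7718: forward overpriced → cash-and-carry (borrow at r, buy the stock and collect the dividends, short the forward).
Profit at T = |F_mkt − F*| = |676.93 − 654.7718| = $22.16 per share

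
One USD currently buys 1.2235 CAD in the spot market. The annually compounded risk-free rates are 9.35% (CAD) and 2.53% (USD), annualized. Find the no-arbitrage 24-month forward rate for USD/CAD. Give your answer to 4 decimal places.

By covered interest parity, F = S · (1+r_CAD)^T / (1+r_USD)^T
= 1.2235 × 1.195742 / 1.051240 = 1.2235 × 1.137459
F = 1.3917 CAD per USD

1.3917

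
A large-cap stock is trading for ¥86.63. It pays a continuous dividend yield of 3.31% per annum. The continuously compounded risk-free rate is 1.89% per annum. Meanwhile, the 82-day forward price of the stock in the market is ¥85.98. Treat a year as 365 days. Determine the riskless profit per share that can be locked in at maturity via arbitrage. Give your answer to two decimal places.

Fair forward: F* = S·e^(carry·T), with carry = (r − q) = 0.0189 − 0.0331 = -0.0142
F* = 86.63 · e^(-0.0142 × 82/365) = 86.63 · e^-0.003190 = 86.63 × 0.996815 = ¥86.3541
Market ¥85.98 < fair ¥86.3541: forward underpriced → reverse cash-and-carry (short spot, go long the forward).
At maturity, profit = |F_mkt − F*| = |85.98 − 86.3541| = ¥0.37 per share

¥0.37 per share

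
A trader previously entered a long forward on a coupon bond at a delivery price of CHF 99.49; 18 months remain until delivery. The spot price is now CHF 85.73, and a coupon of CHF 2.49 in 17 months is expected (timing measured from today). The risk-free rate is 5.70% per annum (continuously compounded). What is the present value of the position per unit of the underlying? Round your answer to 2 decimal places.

-CHF 7.90

PV(remaining coupons) I = 2.49·e^(−0.0570·17/12) = 2.2968
Current forward F = (S − I)·e^(rT) = (85.73 − 2.2968)·e^(0.0570·18/12) = 83.4332 × 1.089262 = 90.8806
Value (long) = (F − K)·e^(−rT) = (90.8806 − 99.49) × 0.918053 = -7.9039
Value = -CHF 7.90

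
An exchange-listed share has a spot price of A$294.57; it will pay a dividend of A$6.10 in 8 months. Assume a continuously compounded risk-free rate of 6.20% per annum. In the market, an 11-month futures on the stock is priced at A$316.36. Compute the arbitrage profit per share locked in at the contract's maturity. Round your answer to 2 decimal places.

A$10.76 per share

PV(dividends) I = 6.10·e^(−0.0620·8/12) = 5.8530
Fair futures F* = (S − I)·e^(rT) = (294.57 − 5.8530)·e^0.056833 = 288.7170 × 1.058479 = 305.6009
Market A$316.36 > fair 305.6009: forward overpriced → cash-and-carry (borrow at r, buy the stock and collect the dividends, short the forward).
Profit at T = |F_mkt − F*| = |316.36 − 305.6009| = A$10.76 per share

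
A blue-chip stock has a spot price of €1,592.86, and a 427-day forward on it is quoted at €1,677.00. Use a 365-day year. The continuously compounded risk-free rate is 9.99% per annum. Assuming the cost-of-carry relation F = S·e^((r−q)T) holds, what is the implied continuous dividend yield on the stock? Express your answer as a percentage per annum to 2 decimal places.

From F = S·e^((r−q)T): (r − q) = ln(F/S)/T
ln(1677.00/1592.86) = ln(1.052823) = 0.051475
(r − q) = 0.051475 / (427/365) = 0.044001
q = r − ln(F/S)/T = 0.0999 − 0.044001 = 0.055899
q = 5.59%

5.59%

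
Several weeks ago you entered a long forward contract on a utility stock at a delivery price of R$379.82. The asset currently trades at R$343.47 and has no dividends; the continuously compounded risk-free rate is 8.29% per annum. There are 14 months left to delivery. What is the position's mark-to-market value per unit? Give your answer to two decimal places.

-R$1.34

Current fair forward for the remaining 14 months: F = S·e^(r·T), r = 0.0829
F = 343.47 · e^(0.0829 × 14/12) = 343.47 × 1.101548 = 378.3487
Value of long forward = (F − K)·e^(−rT) = (378.3487 − 379.82) · e^(−0.0829·14/12)
= -1.4713 × 0.907813 = -1.34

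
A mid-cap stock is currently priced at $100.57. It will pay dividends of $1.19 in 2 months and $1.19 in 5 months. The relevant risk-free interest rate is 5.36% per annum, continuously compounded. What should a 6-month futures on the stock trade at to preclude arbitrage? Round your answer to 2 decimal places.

$100.89

PV(dividends) I = 1.19·e^(−0.0536·2/12) + 1.19·e^(−0.0536·5/12)
I = 1.1794 + 1.1637 = 2.3431
F = (S − I)·e^(rT) = (100.57 − 2.3431) · e^(0.0536·6/12)
= 98.2269 · e^0.026800 = 98.2269 × 1.027162 = $100.89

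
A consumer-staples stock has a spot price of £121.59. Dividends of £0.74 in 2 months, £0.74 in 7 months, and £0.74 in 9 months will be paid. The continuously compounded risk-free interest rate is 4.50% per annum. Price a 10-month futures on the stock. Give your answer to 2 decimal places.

£123.98

PV(dividends) I = 0.74·e^(−0.0450·2/12) + 0.74·e^(−0.0450·7/12) + 0.74·e^(−0.0450·9/12)
I = 0.7345 + 0.7208 + 0.7154 = 2.1707
F = (S − I)·e^(rT) = (121.59 − 2.1707) · e^(0.0450·10/12)
= 119.4193 · e^0.037500 = 119.4193 × 1.038212 = £123.98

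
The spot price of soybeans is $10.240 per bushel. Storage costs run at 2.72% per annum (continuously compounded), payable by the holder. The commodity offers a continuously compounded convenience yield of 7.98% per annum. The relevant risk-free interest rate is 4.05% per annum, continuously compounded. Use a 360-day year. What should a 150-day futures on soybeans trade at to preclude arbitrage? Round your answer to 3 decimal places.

Net carry = r + u − y = 0.0405 + 0.0272 − 0.0798 = -0.0121
F = S·e^((r+u−y)T) = 10.240 · e^(-0.0121 × 150/360) = 10.240 · e^-0.005042
= 10.240 × 0.994971 = $10.189 per bushel

$10.189 per bushel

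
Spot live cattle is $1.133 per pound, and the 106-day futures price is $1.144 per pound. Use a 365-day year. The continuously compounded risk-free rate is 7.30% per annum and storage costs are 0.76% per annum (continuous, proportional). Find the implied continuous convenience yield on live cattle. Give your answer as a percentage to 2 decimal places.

4.73%

F = S·e^((r+u−y)T) ⇒ (r+u−y) = ln(F/S)/T
ln(1.144/1.133) = 0.009662; /T ⇒ 0.033270
y = r + u − ln(F/S)/T = 0.0730 + 0.0076 − 0.033270 = 0.047330
y = 4.73%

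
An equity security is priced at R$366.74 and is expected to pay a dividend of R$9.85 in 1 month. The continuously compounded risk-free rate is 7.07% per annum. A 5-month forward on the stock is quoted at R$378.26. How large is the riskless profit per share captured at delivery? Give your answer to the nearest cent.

PV(dividends) I = 9.85·e^(−0.0707·1/12) = 9.7921
Fair forward F* = (S − I)·e^(rT) = (366.74 − 9.7921)·e^0.029458 = 356.9479 × 1.029896 = 367.6192
Market R$378.26 > fair 367.6192: forward overpriced → cash-and-carry (borrow at r, buy the stock and collect the dividends, short the forward).
Profit at T = |F_mkt − F*| = |378.26 − 367.6192| = R$10.64 per share

R$10.64 per share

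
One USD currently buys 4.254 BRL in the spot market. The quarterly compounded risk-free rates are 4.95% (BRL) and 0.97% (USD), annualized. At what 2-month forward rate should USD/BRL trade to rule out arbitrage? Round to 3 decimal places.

4.282

By covered interest parity, F = S · (1+r_BRL/4)^(4T) / (1+r_USD/4)^(4T)
= 4.254 × 1.008233 / 1.001616 = 4.254 × 1.006606
F = 4.282 BRL per USD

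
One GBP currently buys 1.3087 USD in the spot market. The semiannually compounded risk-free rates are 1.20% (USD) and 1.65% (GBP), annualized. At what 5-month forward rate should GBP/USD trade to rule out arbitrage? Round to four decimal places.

By covered interest parity, F = S · (1+r_USD/2)^(2T) / (1+r_GBP/2)^(2T)
= 1.3087 × 1.004998 / 1.006870 = 1.3087 × 0.998141
F = 1.3063 USD per GBP

1.3063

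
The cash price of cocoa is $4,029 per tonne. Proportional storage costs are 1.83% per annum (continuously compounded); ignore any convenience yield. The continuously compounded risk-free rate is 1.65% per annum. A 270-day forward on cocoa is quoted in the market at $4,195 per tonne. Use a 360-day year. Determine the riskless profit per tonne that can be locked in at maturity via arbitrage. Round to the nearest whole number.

$59 per tonne

Fair forward: F* = S·e^(carry·T), with carry = (r + u) = 0.0165 + 0.0183 = 0.0348
F* = 4029 · e^(0.0348 × 270/360) = 4029 · e^0.026100 = 4029 × 1.026444 = $4135.5429
Market $4195 > fair $4135.5429: forward overpriced → cash-and-carry (buy spot, short the forward).
At maturity, profit = |F_mkt − F*| = |4195 − 4135.5429| = $59 per tonne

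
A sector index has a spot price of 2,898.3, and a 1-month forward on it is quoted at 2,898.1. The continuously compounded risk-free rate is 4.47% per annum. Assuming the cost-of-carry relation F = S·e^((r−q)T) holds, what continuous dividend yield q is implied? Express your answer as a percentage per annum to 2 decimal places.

4.55%

From F = S·e^((r−q)T): (r − q) = ln(F/S)/T
ln(2898.1/2898.3) = ln(0.999931) = -0.000069
(r − q) = -0.000069 / (1/12) = -0.000828
q = r − ln(F/S)/T = 0.0447 + 0.000828 = 0.045528
q = 4.55%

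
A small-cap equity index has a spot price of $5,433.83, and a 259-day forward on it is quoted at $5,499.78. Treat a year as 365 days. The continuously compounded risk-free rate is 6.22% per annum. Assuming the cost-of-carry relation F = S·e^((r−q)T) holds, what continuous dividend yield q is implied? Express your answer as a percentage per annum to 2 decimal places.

4.52%

From F = S·e^((r−q)T): (r − q) = ln(F/S)/T
ln(5499.78/5433.83) = ln(1.012137) = 0.012064
(r − q) = 0.012064 / (259/365) = 0.017001
q = r − ln(F/S)/T = 0.0622 − 0.017001 = 0.045199
q = 4.52%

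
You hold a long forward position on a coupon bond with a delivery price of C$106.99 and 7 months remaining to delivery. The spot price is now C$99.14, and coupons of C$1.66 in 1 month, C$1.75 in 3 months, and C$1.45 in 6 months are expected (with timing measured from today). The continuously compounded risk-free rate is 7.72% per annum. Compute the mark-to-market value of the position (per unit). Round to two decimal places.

PV(remaining coupons) I = 1.66·e^(−0.0772·1/12) + 1.75·e^(−0.0772·3/12) + 1.45·e^(−0.0772·6/12) = 4.7610
Current forward F = (S − I)·e^(rT) = (99.14 − 4.7610)·e^(0.0772·7/12) = 94.3790 × 1.046063 = 98.7264
Value (long) = (F − K)·e^(−rT) = (98.7264 − 106.99) × 0.955966 = -7.8997
Value = -C$7.90

-C$7.90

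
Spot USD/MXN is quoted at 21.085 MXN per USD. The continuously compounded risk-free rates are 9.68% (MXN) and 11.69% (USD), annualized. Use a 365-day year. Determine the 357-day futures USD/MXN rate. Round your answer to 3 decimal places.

20.675

F = S·e^((r_MXN − r_USD)T) = 21.085 · e^((0.0968 − 0.1169) × 357/365)
= 21.085 · e^-0.019659 = 21.085 × 0.980533
F = 20.675 MXN per USD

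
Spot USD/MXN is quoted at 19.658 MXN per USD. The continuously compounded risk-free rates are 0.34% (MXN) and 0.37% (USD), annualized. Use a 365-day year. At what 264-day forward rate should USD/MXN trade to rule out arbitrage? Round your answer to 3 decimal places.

19.654

F = S·e^((r_MXN − r_USD)T) = 19.658 · e^((0.0034 − 0.0037) × 264/365)
= 19.658 · e^-0.000217 = 19.658 × 0.999783
F = 19.654 MXN per USD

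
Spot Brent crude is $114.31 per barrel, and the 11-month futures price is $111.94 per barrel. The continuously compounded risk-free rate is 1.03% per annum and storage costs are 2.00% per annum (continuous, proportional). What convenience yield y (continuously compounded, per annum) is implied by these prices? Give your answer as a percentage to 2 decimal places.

5.32%

F = S·e^((r+u−y)T) ⇒ (r+u−y) = ln(F/S)/T
ln(111.94/114.31) = -0.020951; /T ⇒ -0.022856
y = r + u − ln(F/S)/T = 0.0103 + 0.0200 + 0.022856 = 0.053156
y = 5.32%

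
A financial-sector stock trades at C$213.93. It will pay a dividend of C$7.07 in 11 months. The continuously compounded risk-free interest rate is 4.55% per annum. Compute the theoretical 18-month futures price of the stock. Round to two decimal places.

PV(dividends) I = 7.07·e^(−0.0455·11/12)
I = 6.7812
F = (S − I)·e^(rT) = (213.93 − 6.7812) · e^(0.0455·18/12)
= 207.1488 · e^0.068250 = 207.1488 × 1.070633 = C$221.78

C$221.78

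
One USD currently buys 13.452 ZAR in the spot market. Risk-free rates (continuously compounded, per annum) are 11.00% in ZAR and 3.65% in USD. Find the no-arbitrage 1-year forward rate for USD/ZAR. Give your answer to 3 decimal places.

14.478

F = S·e^((r_ZAR − r_USD)T) = 13.452 · e^((0.1100 − 0.0365) × 1)
= 13.452 · e^0.073500 = 13.452 × 1.076269
F = 14.478 ZAR per USD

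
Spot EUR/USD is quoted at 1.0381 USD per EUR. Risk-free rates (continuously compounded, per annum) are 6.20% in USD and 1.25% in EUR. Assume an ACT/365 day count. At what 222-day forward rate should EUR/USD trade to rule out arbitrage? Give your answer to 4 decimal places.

1.0698

F = S·e^((r_USD − r_EUR)T) = 1.0381 · e^((0.0620 − 0.0125) × 222/365)
= 1.0381 · e^0.030107 = 1.0381 × 1.030565
F = 1.0698 USD per EUR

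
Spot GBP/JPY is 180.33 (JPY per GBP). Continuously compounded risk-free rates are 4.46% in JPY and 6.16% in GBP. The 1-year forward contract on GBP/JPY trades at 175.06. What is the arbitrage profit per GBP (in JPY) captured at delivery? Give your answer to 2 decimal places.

Fair forward: F* = S·e^(carry·T), with carry = (r_JPY − r_GBP) = 0.0446 − 0.0616 = -0.0170
F* = 180.33 · e^(-0.0170 × 1) = 180.33 · e^-0.017000 = 180.33 × 0.983144 = 177.2904
Market 175.06 < fair 177.2904: forward underpriced → reverse cash-and-carry (short spot, go long the forward).
At maturity, profit = |F_mkt − F*| = |175.06 − 177.2904| = 2.23 per GBP (in JPY)

2.23 per GBP (in JPY)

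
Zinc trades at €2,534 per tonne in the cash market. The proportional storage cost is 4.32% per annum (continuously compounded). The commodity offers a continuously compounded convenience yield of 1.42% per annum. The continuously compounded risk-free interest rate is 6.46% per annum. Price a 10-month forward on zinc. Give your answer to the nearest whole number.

Net carry = r + u − y = 0.0646 + 0.0432 − 0.0142 = 0.0936
F = S·e^((r+u−y)T) = 2534 · e^(0.0936 × 10/12) = 2534 · e^0.078000
= 2534 × 1.081123 = €2,740 per tonne

€2,740 per tonne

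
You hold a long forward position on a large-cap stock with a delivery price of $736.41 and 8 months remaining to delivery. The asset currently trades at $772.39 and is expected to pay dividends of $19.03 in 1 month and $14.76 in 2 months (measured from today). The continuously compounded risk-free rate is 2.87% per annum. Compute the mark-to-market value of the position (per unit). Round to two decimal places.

PV(remaining dividends) I = 19.03·e^(−0.0287·1/12) + 14.76·e^(−0.0287·2/12) = 33.6741
Current forward F = (S − I)·e^(rT) = (772.39 − 33.6741)·e^(0.0287·8/12) = 738.7159 × 1.019318 = 752.9864
Value (long) = (F − K)·e^(−rT) = (752.9864 − 736.41) × 0.981049 = 16.2623
Value = $16.26

$16.26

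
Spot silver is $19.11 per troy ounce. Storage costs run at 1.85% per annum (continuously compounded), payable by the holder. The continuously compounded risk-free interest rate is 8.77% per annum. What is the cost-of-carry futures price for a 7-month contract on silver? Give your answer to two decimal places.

$20.33 per troy ounce

Net carry = r + u − y = 0.0877 + 0.0185 − 0.0000 = 0.1062
F = S·e^((r+u−y)T) = 19.11 · e^(0.1062 × 7/12) = 19.11 · e^0.061950
= 19.11 × 1.063909 = $20.33 per troy ounce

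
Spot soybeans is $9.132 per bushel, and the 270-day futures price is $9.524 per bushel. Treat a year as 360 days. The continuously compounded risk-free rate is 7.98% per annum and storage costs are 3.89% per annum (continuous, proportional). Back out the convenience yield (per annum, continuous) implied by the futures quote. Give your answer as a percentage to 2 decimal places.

6.27%

F = S·e^((r+u−y)T) ⇒ (r+u−y) = ln(F/S)/T
ln(9.524/9.132) = 0.042030; /T ⇒ 0.056040
y = r + u − ln(F/S)/T = 0.0798 + 0.0389 − 0.056040 = 0.062660
y = 6.27%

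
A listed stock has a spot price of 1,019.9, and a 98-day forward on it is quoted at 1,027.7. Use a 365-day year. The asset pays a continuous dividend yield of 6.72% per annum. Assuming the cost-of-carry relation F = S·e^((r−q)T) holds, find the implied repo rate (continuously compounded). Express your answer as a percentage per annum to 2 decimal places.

9.56%

From F = S·e^((r−q)T): (r − q) = ln(F/S)/T
ln(1027.7/1019.9) = ln(1.007648) = 0.007619
(r − q) = 0.007619 / (98/365) = 0.028377
r = ln(F/S)/T + q = 0.028377 + 0.0672 = 0.095577
r = 9.56%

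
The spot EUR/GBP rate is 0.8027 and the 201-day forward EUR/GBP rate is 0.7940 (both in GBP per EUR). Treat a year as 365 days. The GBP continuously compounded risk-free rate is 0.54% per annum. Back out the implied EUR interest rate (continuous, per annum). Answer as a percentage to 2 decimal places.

F = S·e^((r_GBP − r_EUR)T) ⇒ r_EUR = r_GBP − ln(F/S)/T
ln(0.7940/0.8027) = -0.010898; /(201/365) = -0.019790
r_EUR = 0.0054 + 0.019790 = 0.025190
r_EUR = 2.52%

2.52%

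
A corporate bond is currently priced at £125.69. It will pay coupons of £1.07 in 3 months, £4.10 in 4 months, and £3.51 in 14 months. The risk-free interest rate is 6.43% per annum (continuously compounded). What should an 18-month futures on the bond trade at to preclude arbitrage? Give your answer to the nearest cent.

PV(coupons) I = 1.07·e^(−0.0643·3/12) + 4.10·e^(−0.0643·4/12) + 3.51·e^(−0.0643·14/12)
I = 1.0529 + 4.0131 + 3.2563 = 8.3223
F = (S − I)·e^(rT) = (125.69 − 8.3223) · e^(0.0643·18/12)
= 117.3677 · e^0.096450 = 117.3677 × 1.101255 = £129.25

£129.25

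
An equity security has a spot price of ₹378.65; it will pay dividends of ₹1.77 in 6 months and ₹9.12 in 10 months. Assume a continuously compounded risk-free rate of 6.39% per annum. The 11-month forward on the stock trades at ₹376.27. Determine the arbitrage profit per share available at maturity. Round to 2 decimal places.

₹14.24 per share

PV(dividends) I = 1.77·e^(−0.0639·6/12) + 9.12·e^(−0.0639·10/12) = 10.3614
Fair forward F* = (S − I)·e^(rT) = (378.65 − 10.3614)·e^0.058575 = 368.2886 × 1.060325 = 390.5056
Market ₹376.27 < fair 390.5056: forward underpriced → reverse cash-and-carry (short the stock, invest proceeds at r, pay the dividends, go long the forward).
Profit at T = |F_mkt − F*| = |376.27 − 390.5056| = ₹14.24 per share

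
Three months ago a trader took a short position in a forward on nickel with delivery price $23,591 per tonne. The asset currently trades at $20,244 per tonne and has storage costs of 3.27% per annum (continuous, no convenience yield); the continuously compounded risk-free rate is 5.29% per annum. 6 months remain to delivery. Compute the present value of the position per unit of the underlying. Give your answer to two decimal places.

Current fair forward for the remaining 6 months: F = S·e^((r + u)·T), (r + u) = 0.0529 + 0.0327 = 0.0856
F = 20244 · e^(0.0856 × 6/12) = 20244 × 1.04372913 = 21129.2525
Value of long forward = (F − K)·e^(−rT) = (21129.2525 − 23591) · e^(−0.0529·6/12)
= -2461.7475 × 0.97389674 = -2397.49
Short position value = −(long value) = $2397.49

$2397.49 per tonne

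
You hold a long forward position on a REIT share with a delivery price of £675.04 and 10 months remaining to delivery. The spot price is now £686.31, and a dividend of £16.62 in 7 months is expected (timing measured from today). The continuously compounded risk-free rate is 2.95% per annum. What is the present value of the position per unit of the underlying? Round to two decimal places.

£11.33

PV(remaining dividends) I = 16.62·e^(−0.0295·7/12) = 16.3364
Current forward F = (S − I)·e^(rT) = (686.31 − 16.3364)·e^(0.0295·10/12) = 669.9736 × 1.024888 = 686.6479
Value (long) = (F − K)·e^(−rT) = (686.6479 − 675.04) × 0.975716 = 11.3260
Value = £11.33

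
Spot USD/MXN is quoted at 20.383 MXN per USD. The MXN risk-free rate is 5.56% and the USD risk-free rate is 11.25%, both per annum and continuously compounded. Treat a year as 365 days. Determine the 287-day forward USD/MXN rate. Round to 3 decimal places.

19.491

F = S·e^((r_MXN − r_USD)T) = 20.383 · e^((0.0556 − 0.1125) × 287/365)
= 20.383 · e^-0.044741 = 20.383 × 0.956245
F = 19.491 MXN per USD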